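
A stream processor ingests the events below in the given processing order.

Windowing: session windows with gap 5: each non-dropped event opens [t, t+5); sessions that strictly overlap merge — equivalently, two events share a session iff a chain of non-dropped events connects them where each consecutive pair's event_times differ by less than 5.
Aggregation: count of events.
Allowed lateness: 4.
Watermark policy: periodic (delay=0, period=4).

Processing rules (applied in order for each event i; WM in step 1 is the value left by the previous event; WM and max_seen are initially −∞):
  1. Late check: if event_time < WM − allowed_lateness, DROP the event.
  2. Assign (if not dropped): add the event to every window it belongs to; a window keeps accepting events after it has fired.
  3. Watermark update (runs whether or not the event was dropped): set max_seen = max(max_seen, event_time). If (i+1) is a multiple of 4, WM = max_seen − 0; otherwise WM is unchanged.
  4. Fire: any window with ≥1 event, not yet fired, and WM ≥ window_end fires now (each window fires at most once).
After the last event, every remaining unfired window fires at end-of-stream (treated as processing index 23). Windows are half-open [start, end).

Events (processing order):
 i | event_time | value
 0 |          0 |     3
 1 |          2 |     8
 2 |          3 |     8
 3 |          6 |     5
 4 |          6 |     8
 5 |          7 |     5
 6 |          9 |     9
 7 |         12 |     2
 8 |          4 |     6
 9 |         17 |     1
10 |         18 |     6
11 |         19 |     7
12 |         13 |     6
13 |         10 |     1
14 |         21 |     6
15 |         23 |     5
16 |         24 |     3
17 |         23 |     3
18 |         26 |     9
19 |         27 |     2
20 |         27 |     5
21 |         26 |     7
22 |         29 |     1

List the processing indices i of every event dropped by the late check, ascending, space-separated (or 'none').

8 12 13

i=0 t=0 v=3: → [0,5); WM=−∞
i=1 t=2 v=8: → [0,7); WM=−∞
i=2 t=3 v=8: → [0,8); WM=−∞
i=3 t=6 v=5: → [0,11); WM=6
i=4 t=6 v=8: → [0,11); WM=6
i=5 t=7 v=5: → [0,12); WM=6
i=6 t=9 v=9: → [0,14); WM=6
i=7 t=12 v=2: → [0,17); WM=12
i=8 t=4 v=6: DROP (t<12-4); WM=12
i=9 t=17 v=1: → [17,22); WM=12
i=10 t=18 v=6: → [17,23); WM=12
i=11 t=19 v=7: → [17,24); WM=19
i=12 t=13 v=6: DROP (t<19-4); WM=19
i=13 t=10 v=1: DROP (t<19-4); WM=19
i=14 t=21 v=6: → [17,26); WM=19
i=15 t=23 v=5: → [17,28); WM=23
i=16 t=24 v=3: → [17,29); WM=23
i=17 t=23 v=3: → [17,29); WM=23
i=18 t=26 v=9: → [17,31); WM=23
i=19 t=27 v=2: → [17,32); WM=27
i=20 t=27 v=5: → [17,32); WM=27
i=21 t=26 v=7: → [17,32); WM=27
i=22 t=29 v=1: → [17,34); WM=27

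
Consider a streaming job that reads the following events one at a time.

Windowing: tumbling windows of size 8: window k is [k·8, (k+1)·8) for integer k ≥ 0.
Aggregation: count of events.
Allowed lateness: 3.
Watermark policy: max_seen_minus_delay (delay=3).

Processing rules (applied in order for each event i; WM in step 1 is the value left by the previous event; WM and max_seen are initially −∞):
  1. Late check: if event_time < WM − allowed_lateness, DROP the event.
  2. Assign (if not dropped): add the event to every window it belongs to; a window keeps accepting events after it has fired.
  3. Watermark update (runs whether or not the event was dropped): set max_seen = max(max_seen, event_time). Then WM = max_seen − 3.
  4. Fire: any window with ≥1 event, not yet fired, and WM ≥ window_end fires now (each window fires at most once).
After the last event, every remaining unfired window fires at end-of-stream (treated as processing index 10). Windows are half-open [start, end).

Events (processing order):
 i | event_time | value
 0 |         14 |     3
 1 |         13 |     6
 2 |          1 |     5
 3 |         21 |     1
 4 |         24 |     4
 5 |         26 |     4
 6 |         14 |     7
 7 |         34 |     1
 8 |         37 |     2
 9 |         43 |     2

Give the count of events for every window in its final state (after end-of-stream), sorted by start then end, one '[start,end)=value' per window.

[8,16)=2 [16,24)=1 [24,32)=2 [32,40)=2 [40,48)=1

i=0 t=14 v=3: → [8,16); WM=11
i=1 t=13 v=6: → [8,16); WM=11
i=2 t=1 v=5: DROP (t<11-3); WM=11
i=3 t=21 v=1: → [16,24); WM=18; [8,16) fires=2
i=4 t=24 v=4: → [24,32); WM=21
i=5 t=26 v=4: → [24,32); WM=23
i=6 t=14 v=7: DROP (t<23-3); WM=23
i=7 t=34 v=1: → [32,40); WM=31; [16,24) fires=1
i=8 t=37 v=2: → [32,40); WM=34; [24,32) fires=2
i=9 t=43 v=2: → [40,48); WM=40; [32,40) fires=2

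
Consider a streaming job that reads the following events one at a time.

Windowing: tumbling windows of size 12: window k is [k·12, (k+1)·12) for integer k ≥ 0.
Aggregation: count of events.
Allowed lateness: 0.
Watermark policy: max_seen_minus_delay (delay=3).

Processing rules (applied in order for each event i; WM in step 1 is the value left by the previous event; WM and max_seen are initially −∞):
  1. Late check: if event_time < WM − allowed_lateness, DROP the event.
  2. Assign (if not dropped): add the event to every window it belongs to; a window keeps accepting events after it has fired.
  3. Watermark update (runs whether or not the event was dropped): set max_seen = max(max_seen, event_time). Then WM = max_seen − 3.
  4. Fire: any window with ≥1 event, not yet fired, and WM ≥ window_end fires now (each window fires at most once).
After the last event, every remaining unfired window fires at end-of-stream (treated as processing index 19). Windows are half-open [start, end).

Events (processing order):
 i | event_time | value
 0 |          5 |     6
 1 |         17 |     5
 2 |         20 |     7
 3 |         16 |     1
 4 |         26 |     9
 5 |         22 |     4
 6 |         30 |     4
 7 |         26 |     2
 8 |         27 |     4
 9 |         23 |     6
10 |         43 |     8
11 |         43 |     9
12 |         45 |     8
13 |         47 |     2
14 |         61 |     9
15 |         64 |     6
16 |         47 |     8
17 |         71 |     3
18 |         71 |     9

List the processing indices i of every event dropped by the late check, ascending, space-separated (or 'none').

3 5 7 9 16

i=0 t=5 v=6: → [0,12); WM=2
i=1 t=17 v=5: → [12,24); WM=14; [0,12) fires=1
i=2 t=20 v=7: → [12,24); WM=17
i=3 t=16 v=1: DROP (t<17-0); WM=17
i=4 t=26 v=9: → [24,36); WM=23
i=5 t=22 v=4: DROP (t<23-0); WM=23
i=6 t=30 v=4: → [24,36); WM=27; [12,24) fires=2
i=7 t=26 v=2: DROP (t<27-0); WM=27
i=8 t=27 v=4: → [24,36); WM=27
i=9 t=23 v=6: DROP (t<27-0); WM=27
i=10 t=43 v=8: → [36,48); WM=40; [24,36) fires=3
i=11 t=43 v=9: → [36,48); WM=40
i=12 t=45 v=8: → [36,48); WM=42
i=13 t=47 v=2: → [36,48); WM=44
i=14 t=61 v=9: → [60,72); WM=58; [36,48) fires=4
i=15 t=64 v=6: → [60,72); WM=61
i=16 t=47 v=8: DROP (t<61-0); WM=61
i=17 t=71 v=3: → [60,72); WM=68
i=18 t=71 v=9: → [60,72); WM=68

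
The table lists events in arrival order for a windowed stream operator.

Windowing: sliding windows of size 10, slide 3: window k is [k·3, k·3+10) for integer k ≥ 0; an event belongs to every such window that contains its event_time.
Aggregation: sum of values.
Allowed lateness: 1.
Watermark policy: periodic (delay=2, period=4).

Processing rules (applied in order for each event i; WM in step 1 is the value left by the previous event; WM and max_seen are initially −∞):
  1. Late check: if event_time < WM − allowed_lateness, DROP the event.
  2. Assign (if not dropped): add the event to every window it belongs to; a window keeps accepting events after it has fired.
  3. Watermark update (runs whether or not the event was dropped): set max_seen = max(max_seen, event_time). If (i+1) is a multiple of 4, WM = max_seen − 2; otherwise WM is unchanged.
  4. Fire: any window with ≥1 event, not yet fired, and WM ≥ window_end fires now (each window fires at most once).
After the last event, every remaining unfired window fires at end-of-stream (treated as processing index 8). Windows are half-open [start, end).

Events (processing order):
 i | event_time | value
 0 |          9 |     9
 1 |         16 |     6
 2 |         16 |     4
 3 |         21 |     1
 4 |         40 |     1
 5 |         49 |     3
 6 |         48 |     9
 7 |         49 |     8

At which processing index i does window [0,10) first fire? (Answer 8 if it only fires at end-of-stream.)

i=0 t=9 v=9: → [9,19),[6,16),[3,13),[0,10); WM=−∞
i=1 t=16 v=6: → [15,25),[12,22),[9,19); WM=−∞
i=2 t=16 v=4: → [15,25),[12,22),[9,19); WM=−∞
i=3 t=21 v=1: → [21,31),[18,28),[15,25),[12,22); WM=19; [0,10) fires=9 [3,13) fires=9 [6,16) fires=9 [9,19) fires=19
i=4 t=40 v=1: → [39,49),[36,46),[33,43); WM=19
i=5 t=49 v=3: → [48,58),[45,55),[42,52); WM=19
i=6 t=48 v=9: → [48,58),[45,55),[42,52),[39,49); WM=19
i=7 t=49 v=8: → [48,58),[45,55),[42,52); WM=47; [12,22) fires=11 [15,25) fires=11 [18,28) fires=1 [21,31) fires=1 [33,43) fires=1 [36,46) fires=1

3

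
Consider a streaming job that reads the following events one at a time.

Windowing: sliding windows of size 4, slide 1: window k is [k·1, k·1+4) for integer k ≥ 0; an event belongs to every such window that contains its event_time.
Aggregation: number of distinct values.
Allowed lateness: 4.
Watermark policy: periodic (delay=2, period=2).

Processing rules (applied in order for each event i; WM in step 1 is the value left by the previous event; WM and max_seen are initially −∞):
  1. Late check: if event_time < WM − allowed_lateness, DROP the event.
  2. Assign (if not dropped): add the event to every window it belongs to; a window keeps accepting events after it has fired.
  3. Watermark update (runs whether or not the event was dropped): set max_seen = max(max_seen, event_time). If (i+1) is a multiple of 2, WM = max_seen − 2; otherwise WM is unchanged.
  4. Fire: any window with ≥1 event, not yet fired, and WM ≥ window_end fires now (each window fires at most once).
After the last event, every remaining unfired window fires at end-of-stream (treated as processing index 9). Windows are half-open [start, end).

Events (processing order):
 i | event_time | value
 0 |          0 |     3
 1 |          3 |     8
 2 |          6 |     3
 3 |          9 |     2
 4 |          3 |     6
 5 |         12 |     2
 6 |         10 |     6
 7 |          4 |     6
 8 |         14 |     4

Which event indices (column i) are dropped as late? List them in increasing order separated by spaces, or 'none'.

7

i=0 t=0 v=3: → [0,4); WM=−∞
i=1 t=3 v=8: → [3,7),[2,6),[1,5),[0,4); WM=1
i=2 t=6 v=3: → [6,10),[5,9),[4,8),[3,7); WM=1
i=3 t=9 v=2: → [9,13),[8,12),[7,11),[6,10); WM=7; [0,4) fires=2 [1,5) fires=1 [2,6) fires=1 [3,7) fires=2
i=4 t=3 v=6: → [3,7),[2,6),[1,5),[0,4); WM=7
i=5 t=12 v=2: → [12,16),[11,15),[10,14),[9,13); WM=10; [4,8) fires=1 [5,9) fires=1 [6,10) fires=2
i=6 t=10 v=6: → [10,14),[9,13),[8,12),[7,11); WM=10
i=7 t=4 v=6: DROP (t<10-4); WM=10
i=8 t=14 v=4: → [14,18),[13,17),[12,16),[11,15); WM=10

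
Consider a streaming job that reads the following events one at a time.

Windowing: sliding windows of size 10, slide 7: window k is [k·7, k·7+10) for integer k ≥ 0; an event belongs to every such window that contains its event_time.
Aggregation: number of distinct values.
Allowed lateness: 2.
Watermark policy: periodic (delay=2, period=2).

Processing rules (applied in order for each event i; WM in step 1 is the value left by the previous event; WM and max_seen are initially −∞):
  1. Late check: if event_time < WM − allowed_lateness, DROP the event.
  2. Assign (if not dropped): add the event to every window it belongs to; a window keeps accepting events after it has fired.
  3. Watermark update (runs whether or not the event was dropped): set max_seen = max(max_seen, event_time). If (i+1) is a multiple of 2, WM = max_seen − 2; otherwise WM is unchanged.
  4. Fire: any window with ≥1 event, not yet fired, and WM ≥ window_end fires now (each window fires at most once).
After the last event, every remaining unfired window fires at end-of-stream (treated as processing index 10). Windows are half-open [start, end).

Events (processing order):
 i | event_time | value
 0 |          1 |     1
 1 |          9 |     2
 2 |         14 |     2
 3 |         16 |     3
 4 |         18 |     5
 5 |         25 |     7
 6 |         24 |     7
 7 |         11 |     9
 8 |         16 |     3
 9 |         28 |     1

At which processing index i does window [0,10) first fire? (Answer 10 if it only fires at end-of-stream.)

i=0 t=1 v=1: → [0,10); WM=−∞
i=1 t=9 v=2: → [7,17),[0,10); WM=7
i=2 t=14 v=2: → [14,24),[7,17); WM=7
i=3 t=16 v=3: → [14,24),[7,17); WM=14; [0,10) fires=2
i=4 t=18 v=5: → [14,24); WM=14
i=5 t=25 v=7: → [21,31); WM=23; [7,17) fires=2
i=6 t=24 v=7: → [21,31); WM=23
i=7 t=11 v=9: DROP (t<23-2); WM=23
i=8 t=16 v=3: DROP (t<23-2); WM=23
i=9 t=28 v=1: → [28,38),[21,31); WM=26; [14,24) fires=3

3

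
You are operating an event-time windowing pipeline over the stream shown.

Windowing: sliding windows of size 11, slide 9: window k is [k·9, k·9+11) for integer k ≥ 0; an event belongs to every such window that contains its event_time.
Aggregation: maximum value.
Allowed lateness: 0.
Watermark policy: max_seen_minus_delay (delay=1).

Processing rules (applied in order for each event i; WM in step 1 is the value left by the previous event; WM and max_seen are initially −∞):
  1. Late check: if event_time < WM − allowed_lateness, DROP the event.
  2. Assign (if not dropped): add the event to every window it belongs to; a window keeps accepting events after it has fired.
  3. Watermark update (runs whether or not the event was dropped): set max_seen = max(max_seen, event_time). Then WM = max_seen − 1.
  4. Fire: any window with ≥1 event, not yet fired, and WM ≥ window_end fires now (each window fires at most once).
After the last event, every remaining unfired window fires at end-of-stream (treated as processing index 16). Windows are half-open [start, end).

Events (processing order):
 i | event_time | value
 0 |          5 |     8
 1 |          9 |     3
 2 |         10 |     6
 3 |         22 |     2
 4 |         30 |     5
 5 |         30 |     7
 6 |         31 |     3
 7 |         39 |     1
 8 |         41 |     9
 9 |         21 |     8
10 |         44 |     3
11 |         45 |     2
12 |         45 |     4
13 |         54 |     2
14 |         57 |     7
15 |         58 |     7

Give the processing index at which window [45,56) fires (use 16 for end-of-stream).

i=0 t=5 v=8: → [0,11); WM=4
i=1 t=9 v=3: → [9,20),[0,11); WM=8
i=2 t=10 v=6: → [9,20),[0,11); WM=9
i=3 t=22 v=2: → [18,29); WM=21; [0,11) fires=8 [9,20) fires=6
i=4 t=30 v=5: → [27,38); WM=29; [18,29) fires=2
i=5 t=30 v=7: → [27,38); WM=29
i=6 t=31 v=3: → [27,38); WM=30
i=7 t=39 v=1: → [36,47); WM=38; [27,38) fires=7
i=8 t=41 v=9: → [36,47); WM=40
i=9 t=21 v=8: DROP (t<40-0); WM=40
i=10 t=44 v=3: → [36,47); WM=43
i=11 t=45 v=2: → [45,56),[36,47); WM=44
i=12 t=45 v=4: → [45,56),[36,47); WM=44
i=13 t=54 v=2: → [54,65),[45,56); WM=53; [36,47) fires=9
i=14 t=57 v=7: → [54,65); WM=56; [45,56) fires=4
i=15 t=58 v=7: → [54,65); WM=57

14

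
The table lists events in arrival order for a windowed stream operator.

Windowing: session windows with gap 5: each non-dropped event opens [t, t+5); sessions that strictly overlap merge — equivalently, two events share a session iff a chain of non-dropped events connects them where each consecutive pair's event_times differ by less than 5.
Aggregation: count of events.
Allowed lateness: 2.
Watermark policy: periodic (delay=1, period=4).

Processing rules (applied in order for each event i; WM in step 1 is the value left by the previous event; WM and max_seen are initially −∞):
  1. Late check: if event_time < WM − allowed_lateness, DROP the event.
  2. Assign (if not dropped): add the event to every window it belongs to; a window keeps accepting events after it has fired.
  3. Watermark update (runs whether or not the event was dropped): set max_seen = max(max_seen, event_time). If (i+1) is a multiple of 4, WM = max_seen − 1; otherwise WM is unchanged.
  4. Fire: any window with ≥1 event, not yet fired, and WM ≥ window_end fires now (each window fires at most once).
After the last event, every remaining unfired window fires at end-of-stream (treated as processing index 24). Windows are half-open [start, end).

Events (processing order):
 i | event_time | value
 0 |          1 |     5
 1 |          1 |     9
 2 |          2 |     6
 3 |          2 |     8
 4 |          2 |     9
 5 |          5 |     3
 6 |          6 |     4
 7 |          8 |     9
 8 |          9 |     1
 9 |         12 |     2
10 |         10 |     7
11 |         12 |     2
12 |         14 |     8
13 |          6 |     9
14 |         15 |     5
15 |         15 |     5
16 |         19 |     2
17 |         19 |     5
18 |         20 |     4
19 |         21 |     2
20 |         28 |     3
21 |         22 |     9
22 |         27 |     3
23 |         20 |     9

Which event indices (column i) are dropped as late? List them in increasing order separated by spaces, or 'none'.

i=0 t=1 v=5: → [1,6); WM=−∞
i=1 t=1 v=9: → [1,6); WM=−∞
i=2 t=2 v=6: → [1,7); WM=−∞
i=3 t=2 v=8: → [1,7); WM=1
i=4 t=2 v=9: → [1,7); WM=1
i=5 t=5 v=3: → [1,10); WM=1
i=6 t=6 v=4: → [1,11); WM=1
i=7 t=8 v=9: → [1,13); WM=7
i=8 t=9 v=1: → [1,14); WM=7
i=9 t=12 v=2: → [1,17); WM=7
i=10 t=10 v=7: → [1,17); WM=7
i=11 t=12 v=2: → [1,17); WM=11
i=12 t=14 v=8: → [1,19); WM=11
i=13 t=6 v=9: DROP (t<11-2); WM=11
i=14 t=15 v=5: → [1,20); WM=11
i=15 t=15 v=5: → [1,20); WM=14
i=16 t=19 v=2: → [1,24); WM=14
i=17 t=19 v=5: → [1,24); WM=14
i=18 t=20 v=4: → [1,25); WM=14
i=19 t=21 v=2: → [1,26); WM=20
i=20 t=28 v=3: → [28,33); WM=20
i=21 t=22 v=9: → [1,27); WM=20
i=22 t=27 v=3: → [27,33); WM=20
i=23 t=20 v=9: → [1,27); WM=27

13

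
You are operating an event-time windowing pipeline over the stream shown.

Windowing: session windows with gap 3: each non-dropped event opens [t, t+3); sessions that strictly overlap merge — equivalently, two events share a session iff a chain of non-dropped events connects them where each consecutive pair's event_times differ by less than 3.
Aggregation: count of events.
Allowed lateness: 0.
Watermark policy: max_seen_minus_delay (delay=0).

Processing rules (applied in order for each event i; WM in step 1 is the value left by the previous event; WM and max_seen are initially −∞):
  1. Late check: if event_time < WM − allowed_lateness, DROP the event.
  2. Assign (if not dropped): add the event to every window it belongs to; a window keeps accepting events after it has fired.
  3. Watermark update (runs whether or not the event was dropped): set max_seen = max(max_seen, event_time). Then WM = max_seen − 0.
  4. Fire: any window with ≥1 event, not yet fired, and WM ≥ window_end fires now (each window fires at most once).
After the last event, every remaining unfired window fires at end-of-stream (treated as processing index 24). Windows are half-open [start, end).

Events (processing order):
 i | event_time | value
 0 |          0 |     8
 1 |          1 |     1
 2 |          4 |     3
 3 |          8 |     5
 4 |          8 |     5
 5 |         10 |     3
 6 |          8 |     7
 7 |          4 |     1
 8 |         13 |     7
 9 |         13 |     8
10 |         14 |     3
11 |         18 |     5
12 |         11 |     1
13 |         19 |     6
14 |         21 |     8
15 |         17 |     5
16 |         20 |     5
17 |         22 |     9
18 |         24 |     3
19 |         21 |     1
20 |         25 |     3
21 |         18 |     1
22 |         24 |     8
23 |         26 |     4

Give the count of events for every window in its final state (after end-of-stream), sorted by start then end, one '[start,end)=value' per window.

i=0 t=0 v=8: → [0,3); WM=0
i=1 t=1 v=1: → [0,4); WM=1
i=2 t=4 v=3: → [4,7); WM=4
i=3 t=8 v=5: → [8,11); WM=8
i=4 t=8 v=5: → [8,11); WM=8
i=5 t=10 v=3: → [8,13); WM=10
i=6 t=8 v=7: DROP (t<10-0); WM=10
i=7 t=4 v=1: DROP (t<10-0); WM=10
i=8 t=13 v=7: → [13,16); WM=13
i=9 t=13 v=8: → [13,16); WM=13
i=10 t=14 v=3: → [13,17); WM=14
i=11 t=18 v=5: → [18,21); WM=18
i=12 t=11 v=1: DROP (t<18-0); WM=18
i=13 t=19 v=6: → [18,22); WM=19
i=14 t=21 v=8: → [18,24); WM=21
i=15 t=17 v=5: DROP (t<21-0); WM=21
i=16 t=20 v=5: DROP (t<21-0); WM=21
i=17 t=22 v=9: → [18,25); WM=22
i=18 t=24 v=3: → [18,27); WM=24
i=19 t=21 v=1: DROP (t<24-0); WM=24
i=20 t=25 v=3: → [18,28); WM=25
i=21 t=18 v=1: DROP (t<25-0); WM=25
i=22 t=24 v=8: DROP (t<25-0); WM=25
i=23 t=26 v=4: → [18,29); WM=26

[0,4)=2 [4,7)=1 [8,13)=3 [13,17)=3 [18,29)=7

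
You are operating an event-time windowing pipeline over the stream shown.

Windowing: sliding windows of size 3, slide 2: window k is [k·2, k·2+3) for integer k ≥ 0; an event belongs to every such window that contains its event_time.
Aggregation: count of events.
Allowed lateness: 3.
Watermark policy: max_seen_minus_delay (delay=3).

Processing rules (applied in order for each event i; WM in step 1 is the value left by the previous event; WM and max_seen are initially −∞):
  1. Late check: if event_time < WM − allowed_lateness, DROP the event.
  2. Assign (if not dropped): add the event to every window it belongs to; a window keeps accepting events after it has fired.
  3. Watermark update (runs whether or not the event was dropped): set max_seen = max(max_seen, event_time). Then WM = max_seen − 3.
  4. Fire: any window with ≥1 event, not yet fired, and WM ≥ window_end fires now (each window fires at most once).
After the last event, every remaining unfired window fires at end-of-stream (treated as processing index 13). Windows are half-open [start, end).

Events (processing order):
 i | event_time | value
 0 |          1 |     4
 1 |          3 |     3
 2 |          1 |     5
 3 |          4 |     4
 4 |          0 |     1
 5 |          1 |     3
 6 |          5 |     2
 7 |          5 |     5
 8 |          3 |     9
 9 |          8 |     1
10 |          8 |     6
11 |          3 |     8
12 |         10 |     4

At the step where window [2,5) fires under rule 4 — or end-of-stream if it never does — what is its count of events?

3

i=0 t=1 v=4: → [0,3); WM=-2
i=1 t=3 v=3: → [2,5); WM=0
i=2 t=1 v=5: → [0,3); WM=0
i=3 t=4 v=4: → [4,7),[2,5); WM=1
i=4 t=0 v=1: → [0,3); WM=1
i=5 t=1 v=3: → [0,3); WM=1
i=6 t=5 v=2: → [4,7); WM=2
i=7 t=5 v=5: → [4,7); WM=2
i=8 t=3 v=9: → [2,5); WM=2
i=9 t=8 v=1: → [8,11),[6,9); WM=5; [0,3) fires=4 [2,5) fires=3
i=10 t=8 v=6: → [8,11),[6,9); WM=5
i=11 t=3 v=8: → [2,5); WM=5
i=12 t=10 v=4: → [10,13),[8,11); WM=7; [4,7) fires=3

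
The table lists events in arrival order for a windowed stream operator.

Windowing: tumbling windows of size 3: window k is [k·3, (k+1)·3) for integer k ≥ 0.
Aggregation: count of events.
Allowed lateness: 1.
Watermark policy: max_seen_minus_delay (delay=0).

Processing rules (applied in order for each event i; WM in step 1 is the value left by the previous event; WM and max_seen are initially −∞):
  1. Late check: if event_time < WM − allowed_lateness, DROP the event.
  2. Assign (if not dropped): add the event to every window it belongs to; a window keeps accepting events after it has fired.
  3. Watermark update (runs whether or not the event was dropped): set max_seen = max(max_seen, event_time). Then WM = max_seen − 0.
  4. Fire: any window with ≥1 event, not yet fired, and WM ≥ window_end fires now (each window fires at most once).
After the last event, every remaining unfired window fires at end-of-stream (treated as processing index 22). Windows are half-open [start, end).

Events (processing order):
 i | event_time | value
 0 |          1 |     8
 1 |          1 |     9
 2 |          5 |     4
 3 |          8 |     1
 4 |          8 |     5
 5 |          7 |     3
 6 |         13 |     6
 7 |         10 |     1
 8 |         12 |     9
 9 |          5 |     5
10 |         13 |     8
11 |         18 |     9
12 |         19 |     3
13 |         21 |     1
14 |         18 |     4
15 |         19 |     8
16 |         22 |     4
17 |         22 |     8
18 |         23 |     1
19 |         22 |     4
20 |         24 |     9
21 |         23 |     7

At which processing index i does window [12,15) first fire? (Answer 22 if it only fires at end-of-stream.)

11

i=0 t=1 v=8: → [0,3); WM=1
i=1 t=1 v=9: → [0,3); WM=1
i=2 t=5 v=4: → [3,6); WM=5; [0,3) fires=2
i=3 t=8 v=1: → [6,9); WM=8; [3,6) fires=1
i=4 t=8 v=5: → [6,9); WM=8
i=5 t=7 v=3: → [6,9); WM=8
i=6 t=13 v=6: → [12,15); WM=13; [6,9) fires=3
i=7 t=10 v=1: DROP (t<13-1); WM=13
i=8 t=12 v=9: → [12,15); WM=13
i=9 t=5 v=5: DROP (t<13-1); WM=13
i=10 t=13 v=8: → [12,15); WM=13
i=11 t=18 v=9: → [18,21); WM=18; [12,15) fires=3
i=12 t=19 v=3: → [18,21); WM=19
i=13 t=21 v=1: → [21,24); WM=21; [18,21) fires=2
i=14 t=18 v=4: DROP (t<21-1); WM=21
i=15 t=19 v=8: DROP (t<21-1); WM=21
i=16 t=22 v=4: → [21,24); WM=22
i=17 t=22 v=8: → [21,24); WM=22
i=18 t=23 v=1: → [21,24); WM=23
i=19 t=22 v=4: → [21,24); WM=23
i=20 t=24 v=9: → [24,27); WM=24; [21,24) fires=5
i=21 t=23 v=7: → [21,24); WM=24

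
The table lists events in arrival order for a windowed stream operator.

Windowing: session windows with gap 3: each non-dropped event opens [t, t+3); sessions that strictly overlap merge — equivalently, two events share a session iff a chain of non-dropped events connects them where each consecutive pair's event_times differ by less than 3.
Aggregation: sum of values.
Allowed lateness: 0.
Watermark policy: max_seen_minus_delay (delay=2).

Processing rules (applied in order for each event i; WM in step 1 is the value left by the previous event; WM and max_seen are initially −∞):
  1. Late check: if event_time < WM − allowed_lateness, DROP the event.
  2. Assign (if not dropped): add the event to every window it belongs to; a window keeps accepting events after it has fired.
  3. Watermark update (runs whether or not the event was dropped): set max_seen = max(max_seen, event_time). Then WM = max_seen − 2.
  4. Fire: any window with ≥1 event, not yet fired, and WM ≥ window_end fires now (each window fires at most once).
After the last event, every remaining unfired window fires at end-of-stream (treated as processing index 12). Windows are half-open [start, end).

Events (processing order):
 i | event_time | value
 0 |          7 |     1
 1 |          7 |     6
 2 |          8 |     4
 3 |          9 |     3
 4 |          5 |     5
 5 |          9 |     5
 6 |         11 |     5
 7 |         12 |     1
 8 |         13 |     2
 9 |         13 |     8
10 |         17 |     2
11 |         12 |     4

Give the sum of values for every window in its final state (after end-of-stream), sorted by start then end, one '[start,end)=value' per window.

[7,16)=35 [17,20)=2

i=0 t=7 v=1: → [7,10); WM=5
i=1 t=7 v=6: → [7,10); WM=5
i=2 t=8 v=4: → [7,11); WM=6
i=3 t=9 v=3: → [7,12); WM=7
i=4 t=5 v=5: DROP (t<7-0); WM=7
i=5 t=9 v=5: → [7,12); WM=7
i=6 t=11 v=5: → [7,14); WM=9
i=7 t=12 v=1: → [7,15); WM=10
i=8 t=13 v=2: → [7,16); WM=11
i=9 t=13 v=8: → [7,16); WM=11
i=10 t=17 v=2: → [17,20); WM=15
i=11 t=12 v=4: DROP (t<15-0); WM=15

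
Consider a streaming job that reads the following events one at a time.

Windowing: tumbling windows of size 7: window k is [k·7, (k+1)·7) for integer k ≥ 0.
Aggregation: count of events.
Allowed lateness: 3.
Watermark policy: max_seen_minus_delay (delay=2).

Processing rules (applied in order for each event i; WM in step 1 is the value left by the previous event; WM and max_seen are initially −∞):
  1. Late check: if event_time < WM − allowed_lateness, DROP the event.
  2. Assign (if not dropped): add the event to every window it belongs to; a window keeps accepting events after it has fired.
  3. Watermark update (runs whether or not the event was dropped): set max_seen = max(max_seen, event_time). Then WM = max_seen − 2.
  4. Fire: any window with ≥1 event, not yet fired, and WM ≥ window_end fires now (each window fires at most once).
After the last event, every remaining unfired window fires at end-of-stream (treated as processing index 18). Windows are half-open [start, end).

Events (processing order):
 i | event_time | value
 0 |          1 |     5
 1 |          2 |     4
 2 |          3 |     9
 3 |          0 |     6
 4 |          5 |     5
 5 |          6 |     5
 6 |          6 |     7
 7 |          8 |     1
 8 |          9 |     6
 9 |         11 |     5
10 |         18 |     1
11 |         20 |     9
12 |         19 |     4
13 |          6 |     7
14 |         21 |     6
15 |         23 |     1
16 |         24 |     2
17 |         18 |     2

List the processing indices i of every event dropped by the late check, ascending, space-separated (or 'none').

i=0 t=1 v=5: → [0,7); WM=-1
i=1 t=2 v=4: → [0,7); WM=0
i=2 t=3 v=9: → [0,7); WM=1
i=3 t=0 v=6: → [0,7); WM=1
i=4 t=5 v=5: → [0,7); WM=3
i=5 t=6 v=5: → [0,7); WM=4
i=6 t=6 v=7: → [0,7); WM=4
i=7 t=8 v=1: → [7,14); WM=6
i=8 t=9 v=6: → [7,14); WM=7; [0,7) fires=7
i=9 t=11 v=5: → [7,14); WM=9
i=10 t=18 v=1: → [14,21); WM=16; [7,14) fires=3
i=11 t=20 v=9: → [14,21); WM=18
i=12 t=19 v=4: → [14,21); WM=18
i=13 t=6 v=7: DROP (t<18-3); WM=18
i=14 t=21 v=6: → [21,28); WM=19
i=15 t=23 v=1: → [21,28); WM=21; [14,21) fires=3
i=16 t=24 v=2: → [21,28); WM=22
i=17 t=18 v=2: DROP (t<22-3); WM=22

13 17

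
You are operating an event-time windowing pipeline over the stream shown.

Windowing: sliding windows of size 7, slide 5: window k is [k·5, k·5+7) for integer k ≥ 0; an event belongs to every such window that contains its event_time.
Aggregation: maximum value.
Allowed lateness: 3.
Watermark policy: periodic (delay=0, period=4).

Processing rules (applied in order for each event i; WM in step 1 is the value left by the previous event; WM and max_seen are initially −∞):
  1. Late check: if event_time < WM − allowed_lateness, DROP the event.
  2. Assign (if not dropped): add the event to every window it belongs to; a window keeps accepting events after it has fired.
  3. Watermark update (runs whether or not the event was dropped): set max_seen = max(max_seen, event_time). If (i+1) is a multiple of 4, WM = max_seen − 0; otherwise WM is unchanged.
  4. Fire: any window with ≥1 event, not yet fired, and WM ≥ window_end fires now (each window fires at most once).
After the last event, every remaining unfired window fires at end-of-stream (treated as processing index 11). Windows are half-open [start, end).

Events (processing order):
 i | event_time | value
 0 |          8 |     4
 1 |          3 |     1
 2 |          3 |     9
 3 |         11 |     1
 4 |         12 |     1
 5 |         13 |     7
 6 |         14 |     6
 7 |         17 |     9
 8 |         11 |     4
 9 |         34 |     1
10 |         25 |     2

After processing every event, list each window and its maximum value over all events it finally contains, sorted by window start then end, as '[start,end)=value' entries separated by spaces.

[0,7)=9 [5,12)=4 [10,17)=7 [15,22)=9 [20,27)=2 [25,32)=2 [30,37)=1

i=0 t=8 v=4: → [5,12); WM=−∞
i=1 t=3 v=1: → [0,7); WM=−∞
i=2 t=3 v=9: → [0,7); WM=−∞
i=3 t=11 v=1: → [10,17),[5,12); WM=11; [0,7) fires=9
i=4 t=12 v=1: → [10,17); WM=11
i=5 t=13 v=7: → [10,17); WM=11
i=6 t=14 v=6: → [10,17); WM=11
i=7 t=17 v=9: → [15,22); WM=17; [5,12) fires=4 [10,17) fires=7
i=8 t=11 v=4: DROP (t<17-3); WM=17
i=9 t=34 v=1: → [30,37); WM=17
i=10 t=25 v=2: → [25,32),[20,27); WM=17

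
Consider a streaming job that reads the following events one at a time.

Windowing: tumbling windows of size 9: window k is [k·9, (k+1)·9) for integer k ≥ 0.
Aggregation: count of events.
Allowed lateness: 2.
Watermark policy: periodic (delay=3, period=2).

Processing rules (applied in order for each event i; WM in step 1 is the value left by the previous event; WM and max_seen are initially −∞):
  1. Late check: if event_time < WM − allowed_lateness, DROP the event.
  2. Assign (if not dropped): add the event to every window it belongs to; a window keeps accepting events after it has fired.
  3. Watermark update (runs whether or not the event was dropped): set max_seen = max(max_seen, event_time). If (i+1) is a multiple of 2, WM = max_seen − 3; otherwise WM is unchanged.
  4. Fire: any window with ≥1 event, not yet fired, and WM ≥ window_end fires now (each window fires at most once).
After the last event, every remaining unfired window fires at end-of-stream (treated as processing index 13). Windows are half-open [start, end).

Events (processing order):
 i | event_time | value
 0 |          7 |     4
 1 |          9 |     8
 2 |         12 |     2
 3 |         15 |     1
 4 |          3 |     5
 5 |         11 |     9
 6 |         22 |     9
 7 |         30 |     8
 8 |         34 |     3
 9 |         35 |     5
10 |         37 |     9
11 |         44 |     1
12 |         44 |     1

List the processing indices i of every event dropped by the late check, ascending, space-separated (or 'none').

4

i=0 t=7 v=4: → [0,9); WM=−∞
i=1 t=9 v=8: → [9,18); WM=6
i=2 t=12 v=2: → [9,18); WM=6
i=3 t=15 v=1: → [9,18); WM=12; [0,9) fires=1
i=4 t=3 v=5: DROP (t<12-2); WM=12
i=5 t=11 v=9: → [9,18); WM=12
i=6 t=22 v=9: → [18,27); WM=12
i=7 t=30 v=8: → [27,36); WM=27; [9,18) fires=4 [18,27) fires=1
i=8 t=34 v=3: → [27,36); WM=27
i=9 t=35 v=5: → [27,36); WM=32
i=10 t=37 v=9: → [36,45); WM=32
i=11 t=44 v=1: → [36,45); WM=41; [27,36) fires=3
i=12 t=44 v=1: → [36,45); WM=41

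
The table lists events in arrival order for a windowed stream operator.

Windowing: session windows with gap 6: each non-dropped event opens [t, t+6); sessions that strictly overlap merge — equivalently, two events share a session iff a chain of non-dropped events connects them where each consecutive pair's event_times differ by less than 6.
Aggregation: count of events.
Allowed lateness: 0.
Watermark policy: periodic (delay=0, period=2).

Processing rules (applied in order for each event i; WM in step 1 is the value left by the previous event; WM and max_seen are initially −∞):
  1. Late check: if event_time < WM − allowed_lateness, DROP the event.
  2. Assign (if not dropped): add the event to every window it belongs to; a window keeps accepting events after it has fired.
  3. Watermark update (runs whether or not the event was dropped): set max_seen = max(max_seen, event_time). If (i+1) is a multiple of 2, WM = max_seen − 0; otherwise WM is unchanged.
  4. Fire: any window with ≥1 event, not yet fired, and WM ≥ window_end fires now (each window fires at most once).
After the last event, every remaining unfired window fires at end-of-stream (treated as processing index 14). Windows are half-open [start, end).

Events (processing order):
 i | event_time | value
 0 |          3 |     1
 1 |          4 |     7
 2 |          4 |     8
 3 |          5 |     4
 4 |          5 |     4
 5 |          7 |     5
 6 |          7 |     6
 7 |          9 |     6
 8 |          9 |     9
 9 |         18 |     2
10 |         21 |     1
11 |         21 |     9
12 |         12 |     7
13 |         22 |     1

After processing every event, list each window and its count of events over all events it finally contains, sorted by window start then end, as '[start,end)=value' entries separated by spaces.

i=0 t=3 v=1: → [3,9); WM=−∞
i=1 t=4 v=7: → [3,10); WM=4
i=2 t=4 v=8: → [3,10); WM=4
i=3 t=5 v=4: → [3,11); WM=5
i=4 t=5 v=4: → [3,11); WM=5
i=5 t=7 v=5: → [3,13); WM=7
i=6 t=7 v=6: → [3,13); WM=7
i=7 t=9 v=6: → [3,15); WM=9
i=8 t=9 v=9: → [3,15); WM=9
i=9 t=18 v=2: → [18,24); WM=18
i=10 t=21 v=1: → [18,27); WM=18
i=11 t=21 v=9: → [18,27); WM=21
i=12 t=12 v=7: DROP (t<21-0); WM=21
i=13 t=22 v=1: → [18,28); WM=22

[3,15)=9 [18,28)=4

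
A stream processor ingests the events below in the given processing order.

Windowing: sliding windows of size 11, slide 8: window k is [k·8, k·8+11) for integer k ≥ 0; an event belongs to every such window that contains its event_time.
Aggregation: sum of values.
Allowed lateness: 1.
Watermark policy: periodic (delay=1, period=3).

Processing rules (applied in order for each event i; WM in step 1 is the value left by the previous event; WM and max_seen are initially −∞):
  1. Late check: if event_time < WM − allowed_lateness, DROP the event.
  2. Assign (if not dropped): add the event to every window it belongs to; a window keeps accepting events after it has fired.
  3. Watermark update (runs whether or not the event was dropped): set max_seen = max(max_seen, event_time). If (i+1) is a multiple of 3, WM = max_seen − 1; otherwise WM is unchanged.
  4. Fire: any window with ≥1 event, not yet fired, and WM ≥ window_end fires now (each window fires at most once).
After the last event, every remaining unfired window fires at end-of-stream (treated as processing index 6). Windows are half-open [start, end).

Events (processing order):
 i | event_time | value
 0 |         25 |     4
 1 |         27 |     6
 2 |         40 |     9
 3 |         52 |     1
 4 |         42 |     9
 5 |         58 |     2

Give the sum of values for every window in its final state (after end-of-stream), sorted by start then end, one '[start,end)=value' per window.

i=0 t=25 v=4: → [24,35),[16,27); WM=−∞
i=1 t=27 v=6: → [24,35); WM=−∞
i=2 t=40 v=9: → [40,51),[32,43); WM=39; [16,27) fires=4 [24,35) fires=10
i=3 t=52 v=1: → [48,59); WM=39
i=4 t=42 v=9: → [40,51),[32,43); WM=39
i=5 t=58 v=2: → [56,67),[48,59); WM=57; [32,43) fires=18 [40,51) fires=18

[16,27)=4 [24,35)=10 [32,43)=18 [40,51)=18 [48,59)=3 [56,67)=2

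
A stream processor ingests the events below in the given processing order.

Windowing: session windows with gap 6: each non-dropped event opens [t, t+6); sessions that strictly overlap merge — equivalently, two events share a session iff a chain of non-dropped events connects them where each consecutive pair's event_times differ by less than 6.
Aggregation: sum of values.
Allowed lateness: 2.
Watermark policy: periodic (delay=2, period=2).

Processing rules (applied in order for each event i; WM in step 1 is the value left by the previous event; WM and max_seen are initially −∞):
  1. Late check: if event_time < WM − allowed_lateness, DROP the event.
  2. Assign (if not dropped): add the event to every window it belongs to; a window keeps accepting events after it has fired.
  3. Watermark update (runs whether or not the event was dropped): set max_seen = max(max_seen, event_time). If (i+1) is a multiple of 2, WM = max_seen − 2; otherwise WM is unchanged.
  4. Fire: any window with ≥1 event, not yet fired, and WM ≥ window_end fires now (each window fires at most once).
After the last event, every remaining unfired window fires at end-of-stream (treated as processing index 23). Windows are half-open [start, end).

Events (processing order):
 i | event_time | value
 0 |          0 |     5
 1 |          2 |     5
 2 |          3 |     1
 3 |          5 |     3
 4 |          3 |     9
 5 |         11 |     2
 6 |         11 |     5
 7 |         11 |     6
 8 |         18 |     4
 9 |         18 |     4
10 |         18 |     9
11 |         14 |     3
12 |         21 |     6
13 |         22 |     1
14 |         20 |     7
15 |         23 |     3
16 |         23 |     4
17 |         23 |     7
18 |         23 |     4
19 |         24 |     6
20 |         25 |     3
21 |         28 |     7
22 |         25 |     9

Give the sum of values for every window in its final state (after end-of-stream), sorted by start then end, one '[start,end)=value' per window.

i=0 t=0 v=5: → [0,6); WM=−∞
i=1 t=2 v=5: → [0,8); WM=0
i=2 t=3 v=1: → [0,9); WM=0
i=3 t=5 v=3: → [0,11); WM=3
i=4 t=3 v=9: → [0,11); WM=3
i=5 t=11 v=2: → [11,17); WM=9
i=6 t=11 v=5: → [11,17); WM=9
i=7 t=11 v=6: → [11,17); WM=9
i=8 t=18 v=4: → [18,24); WM=9
i=9 t=18 v=4: → [18,24); WM=16
i=10 t=18 v=9: → [18,24); WM=16
i=11 t=14 v=3: → [11,24); WM=16
i=12 t=21 v=6: → [11,27); WM=16
i=13 t=22 v=1: → [11,28); WM=20
i=14 t=20 v=7: → [11,28); WM=20
i=15 t=23 v=3: → [11,29); WM=21
i=16 t=23 v=4: → [11,29); WM=21
i=17 t=23 v=7: → [11,29); WM=21
i=18 t=23 v=4: → [11,29); WM=21
i=19 t=24 v=6: → [11,30); WM=22
i=20 t=25 v=3: → [11,31); WM=22
i=21 t=28 v=7: → [11,34); WM=26
i=22 t=25 v=9: → [11,34); WM=26

[0,11)=23 [11,34)=90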